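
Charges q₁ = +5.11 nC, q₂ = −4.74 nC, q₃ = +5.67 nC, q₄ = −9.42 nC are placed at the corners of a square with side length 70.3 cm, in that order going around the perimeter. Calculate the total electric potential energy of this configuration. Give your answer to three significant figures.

The assembly work is the sum of pairwise potential energies, U = Σ_{i<j} kqᵢqⱼ/rᵢⱼ.
The four side pairs have separation 0.703 m and the two diagonal pairs 0.994 m.
Summing all 6 pair terms gives U = -1.29×10⁻⁶ J.

-1.29×10⁻⁶ J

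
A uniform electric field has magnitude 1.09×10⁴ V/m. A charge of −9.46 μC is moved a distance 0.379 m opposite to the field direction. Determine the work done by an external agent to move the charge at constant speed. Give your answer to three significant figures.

-0.0391 J

The potential change for a displacement 0.379 m opposite to the field direction is ΔV = +Ed = 4130 V.
W_ext = qΔV = -0.0391 J.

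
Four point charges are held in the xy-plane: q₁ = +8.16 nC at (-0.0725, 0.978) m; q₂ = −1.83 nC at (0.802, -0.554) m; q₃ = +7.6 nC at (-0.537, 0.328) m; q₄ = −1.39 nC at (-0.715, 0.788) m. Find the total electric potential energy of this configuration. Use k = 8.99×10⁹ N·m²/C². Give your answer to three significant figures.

The work to assemble the configuration equals its total potential energy, U = Σ kqᵢqⱼ/rᵢⱼ over all pairs.
Pair separations: r₁₂ = 1.76 m, r₁₃ = 0.799 m, r₁₄ = 0.670 m, r₂₃ = 1.60 m, r₂₄ = 2.03 m, r₃₄ = 0.493 m.
Summing all 6 pair terms gives U = 2.10×10⁻⁷ J.

2.10×10⁻⁷ J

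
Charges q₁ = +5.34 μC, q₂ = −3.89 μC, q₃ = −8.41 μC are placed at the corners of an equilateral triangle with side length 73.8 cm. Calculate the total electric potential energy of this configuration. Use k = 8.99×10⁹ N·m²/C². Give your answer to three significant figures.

The assembly work is the sum of pairwise potential energies, U = Σ_{i<j} kqᵢqⱼ/rᵢⱼ.
All three pair separations equal the side length, 0.738 m.
U = (-0.253) + (-0.547) + (0.399) = -0.402 J.

-0.402 J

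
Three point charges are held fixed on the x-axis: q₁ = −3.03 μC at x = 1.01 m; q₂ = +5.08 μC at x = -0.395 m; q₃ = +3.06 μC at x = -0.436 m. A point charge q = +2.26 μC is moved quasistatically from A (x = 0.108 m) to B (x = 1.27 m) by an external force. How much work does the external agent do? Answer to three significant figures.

For quasistatic motion the external work equals the change in potential energy: W_ext = qΔV = q(V_B − V_A).
At A: distances to the source charges are 0.902 m, 0.503 m, 0.544 m; V_A = Σ kqᵢ/rᵢ = 1.11×10⁵ V.
At B: distances to the source charges are 0.260 m, 1.67 m, 1.71 m; V_B = Σ kqᵢ/rᵢ = -6.12×10⁴ V.
ΔV = V_B − V_A = -1.72×10⁵ V.
W_ext = qΔV = (2.26×10⁻⁶ C)(-1.72×10⁵ V) = -0.390 J.

-0.390 J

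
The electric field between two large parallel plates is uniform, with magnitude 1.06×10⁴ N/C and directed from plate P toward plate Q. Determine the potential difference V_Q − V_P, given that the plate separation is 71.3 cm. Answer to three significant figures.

-7560 V

In a uniform field, potential decreases in the direction of E: ΔV = −E·d for a displacement d parallel to E.
Going from P to Q is a displacement of 71.3 cm along the field, so V_Q − V_P = −Ed = -7560 V.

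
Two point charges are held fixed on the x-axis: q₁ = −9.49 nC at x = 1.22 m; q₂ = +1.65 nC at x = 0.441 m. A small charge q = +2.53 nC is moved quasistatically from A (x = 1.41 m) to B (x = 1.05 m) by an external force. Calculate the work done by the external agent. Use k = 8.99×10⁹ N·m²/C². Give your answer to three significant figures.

For quasistatic motion the external work equals the change in potential energy: W_ext = qΔV = q(V_B − V_A).
At A: distances to the source charges are 0.190 m, 0.969 m; V_A = Σ kqᵢ/rᵢ = -434 V.
At B: distances to the source charges are 0.170 m, 0.609 m; V_B = Σ kqᵢ/rᵢ = -477 V.
ΔV = V_B − V_A = -43.8 V.
W_ext = qΔV = (2.53×10⁻⁹ C)(-43.8 V) = -1.11×10⁻⁷ J.

-1.11×10⁻⁷ J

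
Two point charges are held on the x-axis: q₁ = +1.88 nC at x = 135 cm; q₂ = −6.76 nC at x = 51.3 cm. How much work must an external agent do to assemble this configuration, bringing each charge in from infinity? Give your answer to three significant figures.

The work to assemble the configuration equals its total potential energy, U = Σ kqᵢqⱼ/rᵢⱼ over all pairs.
Pair separations: r₁₂ = 0.837 m.
U = (-1.37×10⁻⁷) = -1.37×10⁻⁷ J.

-1.37×10⁻⁷ J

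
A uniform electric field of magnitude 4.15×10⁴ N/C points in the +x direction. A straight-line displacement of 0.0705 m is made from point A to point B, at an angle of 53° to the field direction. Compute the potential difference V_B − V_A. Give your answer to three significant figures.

-1760 V

Only the component of displacement along E changes the potential: ΔV = −E·d·cosθ.
ΔV = −(4.15×10⁴ V/m)(0.0705 m)cos53° = -1760 V.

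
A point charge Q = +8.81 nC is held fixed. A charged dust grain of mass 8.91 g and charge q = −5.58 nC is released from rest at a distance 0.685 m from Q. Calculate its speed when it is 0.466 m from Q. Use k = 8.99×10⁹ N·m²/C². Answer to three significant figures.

8.25×10⁻³ m/s

Only the electrostatic force acts, so mechanical energy is conserved: ½mv² = U₁ − U₂ = kQq(1/r₁ − 1/r₂).
U₁ − U₂ = (8.99×10⁹ N·m²/C²)(8.81×10⁻⁹ C)(-5.58×10⁻⁹ C)(1/0.685 − 1/0.466) = 3.03×10⁻⁷ J.
v = √(2·3.03×10⁻⁷/8.91×10⁻³) = 8.25×10⁻³ m/s.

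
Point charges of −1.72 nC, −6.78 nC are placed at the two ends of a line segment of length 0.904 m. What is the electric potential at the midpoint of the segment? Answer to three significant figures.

-169 V

Electric potential is a scalar, so the contributions from each charge add algebraically: V = Σ kqᵢ/rᵢ.
Each charge is 0.452 m from the midpoint.
V = k[(-1.72×10⁻⁹)/(0.452) + (-6.78×10⁻⁹)/(0.452)] = -169 V.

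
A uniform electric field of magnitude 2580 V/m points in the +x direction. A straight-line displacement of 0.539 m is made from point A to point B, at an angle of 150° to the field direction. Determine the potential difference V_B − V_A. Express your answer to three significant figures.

1200 V

Only the component of displacement along E changes the potential: ΔV = −E·d·cosθ.
ΔV = −(2580 V/m)(0.539 m)cos150° = 1200 V.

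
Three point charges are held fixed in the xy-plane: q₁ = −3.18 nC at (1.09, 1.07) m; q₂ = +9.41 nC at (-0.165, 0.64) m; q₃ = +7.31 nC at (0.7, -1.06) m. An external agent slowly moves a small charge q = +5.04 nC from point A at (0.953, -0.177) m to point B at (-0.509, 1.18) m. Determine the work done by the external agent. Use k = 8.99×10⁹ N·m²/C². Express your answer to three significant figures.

For quasistatic motion the external work equals the change in potential energy: W_ext = qΔV = q(V_B − V_A).
At A: distances to the source charges are 1.25 m, 1.38 m, 0.919 m; V_A = Σ kqᵢ/rᵢ = 110 V.
At B: distances to the source charges are 1.60 m, 0.640 m, 2.55 m; V_B = Σ kqᵢ/rᵢ = 140 V.
ΔV = V_B − V_A = 30.3 V.
W_ext = qΔV = (5.04×10⁻⁹ C)(30.3 V) = 1.52×10⁻⁷ J.

1.52×10⁻⁷ J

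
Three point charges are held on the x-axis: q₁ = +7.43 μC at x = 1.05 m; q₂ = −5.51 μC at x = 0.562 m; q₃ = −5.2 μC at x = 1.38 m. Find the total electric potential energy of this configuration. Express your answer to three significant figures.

-1.49 J

The assembly work is the sum of pairwise potential energies, U = Σ_{i<j} kqᵢqⱼ/rᵢⱼ.
Pair separations: r₁₂ = 0.488 m, r₁₃ = 0.330 m, r₂₃ = 0.818 m.
U = (-0.754) + (-1.05) + (0.315) = -1.49 J.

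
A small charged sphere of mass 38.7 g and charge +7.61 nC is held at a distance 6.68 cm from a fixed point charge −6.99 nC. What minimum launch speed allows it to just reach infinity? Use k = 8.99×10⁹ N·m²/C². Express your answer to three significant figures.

0.0192 m/s

To just escape, total mechanical energy must reach zero at infinity: ½mv²_min + U = 0, so ½mv²_min = −U = |kQq|/r.
|U| = |kQq|/r = (8.99×10⁹ N·m²/C²)(6.99×10⁻⁹)(7.61×10⁻⁹)/(0.0668) = 7.16×10⁻⁶ J.
v_min = √(2|U|/m) = √(2·7.16×10⁻⁶/0.0387) = 0.0192 m/s.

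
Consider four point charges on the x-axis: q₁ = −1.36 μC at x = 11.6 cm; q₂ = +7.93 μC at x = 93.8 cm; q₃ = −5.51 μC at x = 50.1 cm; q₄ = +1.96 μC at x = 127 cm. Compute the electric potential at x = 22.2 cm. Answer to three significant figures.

The total potential is the scalar sum of each charge's contribution, V = Σ kqᵢ/rᵢ.
Distances from the field point to each charge: r₁ = 0.106 m, r₂ = 0.716 m, r₃ = 0.279 m, r₄ = 1.05 m.
V = k[(-1.36×10⁻⁶)/(0.106) + (7.93×10⁻⁶)/(0.716) + (-5.51×10⁻⁶)/(0.279) + (1.96×10⁻⁶)/(1.05)] = -1.77×10⁵ V.

-1.77×10⁵ V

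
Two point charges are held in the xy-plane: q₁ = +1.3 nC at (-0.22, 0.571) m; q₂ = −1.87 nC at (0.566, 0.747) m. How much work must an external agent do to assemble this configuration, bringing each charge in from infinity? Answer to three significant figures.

-2.71×10⁻⁸ J

The work to assemble the configuration equals its total potential energy, U = Σ kqᵢqⱼ/rᵢⱼ over all pairs.
Pair separations: r₁₂ = 0.805 m.
U = (-2.71×10⁻⁸) = -2.71×10⁻⁸ J.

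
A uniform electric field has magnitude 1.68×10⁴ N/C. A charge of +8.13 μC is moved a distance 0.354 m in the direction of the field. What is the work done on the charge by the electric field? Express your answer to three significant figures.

0.0484 J

The potential change for a displacement 0.354 m in the direction of the field is ΔV = −Ed = -5950 V.
W_field = −qΔV = 0.0484 J.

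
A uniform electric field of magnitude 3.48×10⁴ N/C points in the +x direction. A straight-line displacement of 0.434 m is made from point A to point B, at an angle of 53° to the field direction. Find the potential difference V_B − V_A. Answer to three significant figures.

Only the component of displacement along E changes the potential: ΔV = −E·d·cosθ.
ΔV = −(3.48×10⁴ V/m)(0.434 m)cos53° = -9090 V.

-9090 V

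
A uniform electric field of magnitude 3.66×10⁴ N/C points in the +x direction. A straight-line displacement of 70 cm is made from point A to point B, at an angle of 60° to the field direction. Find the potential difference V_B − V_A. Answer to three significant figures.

-1.28×10⁴ V

Only the component of displacement along E changes the potential: ΔV = −E·d·cosθ.
ΔV = −(3.66×10⁴ V/m)(0.700 m)cos60° = -1.28×10⁴ V.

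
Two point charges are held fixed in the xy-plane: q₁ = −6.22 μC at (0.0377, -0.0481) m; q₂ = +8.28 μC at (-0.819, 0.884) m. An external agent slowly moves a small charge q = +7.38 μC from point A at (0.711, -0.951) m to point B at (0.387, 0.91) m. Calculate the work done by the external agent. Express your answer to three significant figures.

0.187 J

For quasistatic motion the external work equals the change in potential energy: W_ext = qΔV = q(V_B − V_A).
At A: distances to the source charges are 1.13 m, 2.39 m; V_A = Σ kqᵢ/rᵢ = -1.85×10⁴ V.
At B: distances to the source charges are 1.02 m, 1.21 m; V_B = Σ kqᵢ/rᵢ = 6880 V.
ΔV = V_B − V_A = 2.54×10⁴ V.
W_ext = qΔV = (7.38×10⁻⁶ C)(2.54×10⁴ V) = 0.187 J.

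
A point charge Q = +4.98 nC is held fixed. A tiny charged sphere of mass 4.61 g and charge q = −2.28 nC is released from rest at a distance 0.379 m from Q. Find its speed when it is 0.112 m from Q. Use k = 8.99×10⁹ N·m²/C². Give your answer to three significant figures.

0.0167 m/s

Only the electrostatic force acts, so mechanical energy is conserved: ½mv² = U₁ − U₂ = kQq(1/r₁ − 1/r₂).
U₁ − U₂ = (8.99×10⁹ N·m²/C²)(4.98×10⁻⁹ C)(-2.28×10⁻⁹ C)(1/0.379 − 1/0.112) = 6.42×10⁻⁷ J.
v = √(2·6.42×10⁻⁷/4.61×10⁻³) = 0.0167 m/s.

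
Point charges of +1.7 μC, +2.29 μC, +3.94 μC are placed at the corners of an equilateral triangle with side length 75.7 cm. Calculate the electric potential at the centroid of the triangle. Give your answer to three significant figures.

1.63×10⁵ V

The total potential is the scalar sum of each charge's contribution, V = Σ kqᵢ/rᵢ.
The distance from each vertex to the centroid is a/√3 = 0.437 m.
V = k[(1.70×10⁻⁶)/(0.437) + (2.29×10⁻⁶)/(0.437) + (3.94×10⁻⁶)/(0.437)] = 1.63×10⁵ V.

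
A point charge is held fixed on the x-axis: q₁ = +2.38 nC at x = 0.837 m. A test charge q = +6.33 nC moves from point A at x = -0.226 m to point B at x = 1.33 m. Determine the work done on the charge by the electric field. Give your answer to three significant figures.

The work done by the electric force is W_field = −ΔU = −q(V_B − V_A) = q(V_A − V_B).
At A: distance to the source charge is 1.06 m; V_A = kq₁/r = 20.1 V.
At B: distance to the source charge is 0.493 m; V_B = kq₁/r = 43.4 V.
ΔV = V_B − V_A = 23.3 V.
W_field = −qΔV = −(6.33×10⁻⁹ C)(23.3 V) = -1.47×10⁻⁷ J.

-1.47×10⁻⁷ J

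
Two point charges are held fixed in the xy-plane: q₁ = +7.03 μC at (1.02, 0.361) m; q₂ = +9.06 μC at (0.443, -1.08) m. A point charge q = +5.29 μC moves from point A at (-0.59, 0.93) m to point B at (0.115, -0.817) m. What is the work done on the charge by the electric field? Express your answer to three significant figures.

-0.863 J

The work done by the electric force is W_field = −ΔU = −q(V_B − V_A) = q(V_A − V_B).
At A: distances to the source charges are 1.71 m, 2.26 m; V_A = Σ kqᵢ/rᵢ = 7.31×10⁴ V.
At B: distances to the source charges are 1.49 m, 0.420 m; V_B = Σ kqᵢ/rᵢ = 2.36×10⁵ V.
ΔV = V_B − V_A = 1.63×10⁵ V.
W_field = −qΔV = −(5.29×10⁻⁶ C)(1.63×10⁵ V) = -0.863 J.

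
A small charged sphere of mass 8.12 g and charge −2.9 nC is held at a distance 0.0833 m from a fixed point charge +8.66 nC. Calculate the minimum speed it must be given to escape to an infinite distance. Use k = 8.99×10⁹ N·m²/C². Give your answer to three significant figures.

To just escape, total mechanical energy must reach zero at infinity: ½mv²_min + U = 0, so ½mv²_min = −U = |kQq|/r.
|U| = |kQq|/r = (8.99×10⁹ N·m²/C²)(8.66×10⁻⁹)(2.90×10⁻⁹)/(0.0833) = 2.71×10⁻⁶ J.
v_min = √(2|U|/m) = √(2·2.71×10⁻⁶/8.12×10⁻³) = 0.0258 m/s.

0.0258 m/s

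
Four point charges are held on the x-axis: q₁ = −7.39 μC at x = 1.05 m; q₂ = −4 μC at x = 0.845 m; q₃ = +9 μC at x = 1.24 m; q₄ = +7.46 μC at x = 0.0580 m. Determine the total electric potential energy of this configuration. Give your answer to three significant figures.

-3.00 J

The work to assemble the configuration equals its total potential energy, U = Σ kqᵢqⱼ/rᵢⱼ over all pairs.
Pair separations: r₁₂ = 0.205 m, r₁₃ = 0.190 m, r₁₄ = 0.992 m, r₂₃ = 0.395 m, r₂₄ = 0.787 m, r₃₄ = 1.18 m.
Summing all 6 pair terms gives U = -3.00 J.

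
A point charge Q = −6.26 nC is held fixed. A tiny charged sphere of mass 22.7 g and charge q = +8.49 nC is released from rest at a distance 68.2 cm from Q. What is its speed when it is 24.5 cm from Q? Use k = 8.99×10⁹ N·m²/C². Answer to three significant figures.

0.0105 m/s

Only the electrostatic force acts, so mechanical energy is conserved: ½mv² = U₁ − U₂ = kQq(1/r₁ − 1/r₂).
U₁ − U₂ = (8.99×10⁹ N·m²/C²)(-6.26×10⁻⁹ C)(8.49×10⁻⁹ C)(1/0.682 − 1/0.245) = 1.25×10⁻⁶ J.
v = √(2·1.25×10⁻⁶/0.0227) = 0.0105 m/s.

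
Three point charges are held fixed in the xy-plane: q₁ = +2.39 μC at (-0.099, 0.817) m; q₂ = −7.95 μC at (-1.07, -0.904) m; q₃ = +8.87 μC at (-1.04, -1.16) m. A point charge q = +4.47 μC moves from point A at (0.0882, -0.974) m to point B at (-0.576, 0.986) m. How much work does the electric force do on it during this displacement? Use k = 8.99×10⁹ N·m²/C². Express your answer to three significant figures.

-0.0989 J

The work done by the electric force is W_field = −ΔU = −q(V_B − V_A) = q(V_A − V_B).
At A: distances to the source charges are 1.80 m, 1.16 m, 1.14 m; V_A = Σ kqᵢ/rᵢ = 2.01×10⁴ V.
At B: distances to the source charges are 0.506 m, 1.95 m, 2.20 m; V_B = Σ kqᵢ/rᵢ = 4.22×10⁴ V.
ΔV = V_B − V_A = 2.21×10⁴ V.
W_field = −qΔV = −(4.47×10⁻⁶ C)(2.21×10⁴ V) = -0.0989 J.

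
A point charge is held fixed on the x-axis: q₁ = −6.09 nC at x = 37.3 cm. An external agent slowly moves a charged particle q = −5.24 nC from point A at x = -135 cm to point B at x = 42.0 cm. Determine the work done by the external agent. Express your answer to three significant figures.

5.94×10⁻⁶ J

For quasistatic motion the external work equals the change in potential energy: W_ext = qΔV = q(V_B − V_A).
At A: distance to the source charge is 1.72 m; V_A = kq₁/r = -31.8 V.
At B: distance to the source charge is 0.0470 m; V_B = kq₁/r = -1160 V.
ΔV = V_B − V_A = -1130 V.
W_ext = qΔV = (-5.24×10⁻⁹ C)(-1130 V) = 5.94×10⁻⁶ J.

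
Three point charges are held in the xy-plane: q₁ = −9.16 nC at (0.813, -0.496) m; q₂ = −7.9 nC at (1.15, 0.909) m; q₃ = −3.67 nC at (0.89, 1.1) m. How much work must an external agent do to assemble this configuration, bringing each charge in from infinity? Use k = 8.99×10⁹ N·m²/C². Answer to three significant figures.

1.45×10⁻⁶ J

The work to assemble the configuration equals its total potential energy, U = Σ kqᵢqⱼ/rᵢⱼ over all pairs.
Pair separations: r₁₂ = 1.44 m, r₁₃ = 1.60 m, r₂₃ = 0.323 m.
U = (4.50×10⁻⁷) + (1.89×10⁻⁷) + (8.08×10⁻⁷) = 1.45×10⁻⁶ J.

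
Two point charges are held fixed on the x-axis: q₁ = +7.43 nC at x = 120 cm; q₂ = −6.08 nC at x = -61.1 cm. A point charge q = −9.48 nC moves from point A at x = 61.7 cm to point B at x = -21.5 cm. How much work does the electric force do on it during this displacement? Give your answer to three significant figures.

-1.53×10⁻⁶ J

The work done by the electric force is W_field = −ΔU = −q(V_B − V_A) = q(V_A − V_B).
At A: distances to the source charges are 0.583 m, 1.23 m; V_A = Σ kqᵢ/rᵢ = 70.1 V.
At B: distances to the source charges are 1.42 m, 0.396 m; V_B = Σ kqᵢ/rᵢ = -90.8 V.
ΔV = V_B − V_A = -161 V.
W_field = −qΔV = −(-9.48×10⁻⁹ C)(-161 V) = -1.53×10⁻⁶ J.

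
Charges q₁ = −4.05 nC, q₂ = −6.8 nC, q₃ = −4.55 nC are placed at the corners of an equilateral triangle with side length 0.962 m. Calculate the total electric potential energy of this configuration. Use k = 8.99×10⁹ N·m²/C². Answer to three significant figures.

7.19×10⁻⁷ J

The work to assemble the configuration equals its total potential energy, U = Σ kqᵢqⱼ/rᵢⱼ over all pairs.
All three pair separations equal the side length, 0.962 m.
U = (2.57×10⁻⁷) + (1.72×10⁻⁷) + (2.89×10⁻⁷) = 7.19×10⁻⁷ J.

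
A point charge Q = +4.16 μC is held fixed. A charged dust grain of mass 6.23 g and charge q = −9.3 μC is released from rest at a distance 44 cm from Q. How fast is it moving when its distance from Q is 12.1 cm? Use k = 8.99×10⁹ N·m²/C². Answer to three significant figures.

Only the electrostatic force acts, so mechanical energy is conserved: ½mv² = U₁ − U₂ = kQq(1/r₁ − 1/r₂).
U₁ − U₂ = (8.99×10⁹ N·m²/C²)(4.16×10⁻⁶ C)(-9.30×10⁻⁶ C)(1/0.440 − 1/0.121) = 2.08 J.
v = √(2·2.08/6.23×10⁻³) = 25.9 m/s.

25.9 m/s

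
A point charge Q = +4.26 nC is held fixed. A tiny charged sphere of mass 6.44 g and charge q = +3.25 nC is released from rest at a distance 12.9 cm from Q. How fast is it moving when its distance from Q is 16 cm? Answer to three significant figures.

7.62×10⁻³ m/s

Only the electrostatic force acts, so mechanical energy is conserved: ½mv² = U₁ − U₂ = kQq(1/r₁ − 1/r₂).
U₁ − U₂ = (8.99×10⁹ N·m²/C²)(4.26×10⁻⁹ C)(3.25×10⁻⁹ C)(1/0.129 − 1/0.160) = 1.87×10⁻⁷ J.
v = √(2·1.87×10⁻⁷/6.44×10⁻³) = 7.62×10⁻³ m/s.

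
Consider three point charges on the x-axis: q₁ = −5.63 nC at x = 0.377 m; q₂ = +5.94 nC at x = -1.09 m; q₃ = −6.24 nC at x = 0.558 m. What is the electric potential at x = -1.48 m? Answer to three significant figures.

The total potential is the scalar sum of each charge's contribution, V = Σ kqᵢ/rᵢ.
Distances from the field point to each charge: r₁ = 1.86 m, r₂ = 0.390 m, r₃ = 2.04 m.
V = k[(-5.63×10⁻⁹)/(1.86) + (5.94×10⁻⁹)/(0.390) + (-6.24×10⁻⁹)/(2.04)] = 82.1 V.

82.1 V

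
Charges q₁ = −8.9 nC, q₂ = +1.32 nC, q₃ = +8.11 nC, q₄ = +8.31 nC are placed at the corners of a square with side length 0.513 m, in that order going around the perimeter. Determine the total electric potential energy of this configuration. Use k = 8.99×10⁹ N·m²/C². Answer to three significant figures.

The assembly work is the sum of pairwise potential energies, U = Σ_{i<j} kqᵢqⱼ/rᵢⱼ.
The four side pairs have separation 0.513 m and the two diagonal pairs 0.725 m.
Summing all 6 pair terms gives U = -8.92×10⁻⁷ J.

-8.92×10⁻⁷ J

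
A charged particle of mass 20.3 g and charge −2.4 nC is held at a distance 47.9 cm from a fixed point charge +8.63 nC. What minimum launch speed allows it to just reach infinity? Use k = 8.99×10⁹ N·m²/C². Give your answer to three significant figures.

6.19×10⁻³ m/s

To just escape, total mechanical energy must reach zero at infinity: ½mv²_min + U = 0, so ½mv²_min = −U = |kQq|/r.
|U| = |kQq|/r = (8.99×10⁹ N·m²/C²)(8.63×10⁻⁹)(2.40×10⁻⁹)/(0.479) = 3.89×10⁻⁷ J.
v_min = √(2|U|/m) = √(2·3.89×10⁻⁷/0.0203) = 6.19×10⁻³ m/s.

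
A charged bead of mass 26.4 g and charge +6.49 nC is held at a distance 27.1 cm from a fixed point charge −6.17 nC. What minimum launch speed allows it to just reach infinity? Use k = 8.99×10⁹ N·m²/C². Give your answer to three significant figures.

0.0100 m/s

To just escape, total mechanical energy must reach zero at infinity: ½mv²_min + U = 0, so ½mv²_min = −U = |kQq|/r.
|U| = |kQq|/r = (8.99×10⁹ N·m²/C²)(6.17×10⁻⁹)(6.49×10⁻⁹)/(0.271) = 1.33×10⁻⁶ J.
v_min = √(2|U|/m) = √(2·1.33×10⁻⁶/0.0264) = 0.0100 m/s.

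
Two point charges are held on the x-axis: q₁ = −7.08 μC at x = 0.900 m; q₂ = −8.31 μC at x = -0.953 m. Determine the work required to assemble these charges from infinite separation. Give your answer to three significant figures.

The assembly work is the sum of pairwise potential energies, U = Σ_{i<j} kqᵢqⱼ/rᵢⱼ.
Pair separations: r₁₂ = 1.85 m.
U = (0.285) = 0.285 J.

0.285 J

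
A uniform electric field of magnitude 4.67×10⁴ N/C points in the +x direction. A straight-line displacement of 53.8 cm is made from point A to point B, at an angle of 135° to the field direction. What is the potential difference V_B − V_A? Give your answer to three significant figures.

1.78×10⁴ V

Only the component of displacement along E changes the potential: ΔV = −E·d·cosθ.
ΔV = −(4.67×10⁴ V/m)(0.538 m)cos135° = 1.78×10⁴ V.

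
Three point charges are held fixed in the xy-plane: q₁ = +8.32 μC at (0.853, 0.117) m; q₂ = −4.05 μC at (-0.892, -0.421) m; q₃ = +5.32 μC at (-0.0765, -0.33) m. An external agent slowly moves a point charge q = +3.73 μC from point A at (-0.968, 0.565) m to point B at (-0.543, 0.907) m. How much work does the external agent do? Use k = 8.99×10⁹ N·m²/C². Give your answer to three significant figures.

0.0573 J

For quasistatic motion the external work equals the change in potential energy: W_ext = qΔV = q(V_B − V_A).
At A: distances to the source charges are 1.88 m, 0.989 m, 1.26 m; V_A = Σ kqᵢ/rᵢ = 4.09×10⁴ V.
At B: distances to the source charges are 1.60 m, 1.37 m, 1.32 m; V_B = Σ kqᵢ/rᵢ = 5.63×10⁴ V.
ΔV = V_B − V_A = 1.54×10⁴ V.
W_ext = qΔV = (3.73×10⁻⁶ C)(1.54×10⁴ V) = 0.0573 J.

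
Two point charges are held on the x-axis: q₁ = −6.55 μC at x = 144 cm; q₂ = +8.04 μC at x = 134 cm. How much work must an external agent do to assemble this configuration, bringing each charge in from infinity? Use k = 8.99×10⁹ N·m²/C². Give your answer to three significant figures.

-4.73 J

The assembly work is the sum of pairwise potential energies, U = Σ_{i<j} kqᵢqⱼ/rᵢⱼ.
Pair separations: r₁₂ = 0.100 m.
U = (-4.73) = -4.73 J.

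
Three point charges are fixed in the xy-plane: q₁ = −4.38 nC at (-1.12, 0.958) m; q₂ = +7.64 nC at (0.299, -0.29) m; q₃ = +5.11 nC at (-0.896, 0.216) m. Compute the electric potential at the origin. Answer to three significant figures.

188 V

Electric potential is a scalar, so the contributions from each charge add algebraically: V = Σ kqᵢ/rᵢ.
Distances from the field point to each charge: r₁ = 1.47 m, r₂ = 0.417 m, r₃ = 0.922 m.
V = k[(-4.38×10⁻⁹)/(1.47) + (7.64×10⁻⁹)/(0.417) + (5.11×10⁻⁹)/(0.922)] = 188 V.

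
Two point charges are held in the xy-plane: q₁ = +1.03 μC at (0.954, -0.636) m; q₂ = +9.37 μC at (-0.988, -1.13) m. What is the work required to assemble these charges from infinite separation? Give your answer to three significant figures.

The assembly work is the sum of pairwise potential energies, U = Σ_{i<j} kqᵢqⱼ/rᵢⱼ.
Pair separations: r₁₂ = 2.00 m.
U = (0.0433) = 0.0433 J.

0.0433 J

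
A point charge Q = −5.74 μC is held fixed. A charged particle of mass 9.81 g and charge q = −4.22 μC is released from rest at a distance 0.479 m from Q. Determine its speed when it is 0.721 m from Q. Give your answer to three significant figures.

5.58 m/s

Only the electrostatic force acts, so mechanical energy is conserved: ½mv² = U₁ − U₂ = kQq(1/r₁ − 1/r₂).
U₁ − U₂ = (8.99×10⁹ N·m²/C²)(-5.74×10⁻⁶ C)(-4.22×10⁻⁶ C)(1/0.479 − 1/0.721) = 0.153 J.
v = √(2·0.153/9.81×10⁻³) = 5.58 m/s.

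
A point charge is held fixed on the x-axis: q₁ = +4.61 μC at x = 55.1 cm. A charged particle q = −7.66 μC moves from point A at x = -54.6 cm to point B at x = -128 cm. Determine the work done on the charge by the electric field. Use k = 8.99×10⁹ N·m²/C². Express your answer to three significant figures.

The work done by the electric force is W_field = −ΔU = −q(V_B − V_A) = q(V_A − V_B).
At A: distance to the source charge is 1.10 m; V_A = kq₁/r = 3.78×10⁴ V.
At B: distance to the source charge is 1.83 m; V_B = kq₁/r = 2.26×10⁴ V.
ΔV = V_B − V_A = -1.51×10⁴ V.
W_field = −qΔV = −(-7.66×10⁻⁶ C)(-1.51×10⁴ V) = -0.116 J.

-0.116 J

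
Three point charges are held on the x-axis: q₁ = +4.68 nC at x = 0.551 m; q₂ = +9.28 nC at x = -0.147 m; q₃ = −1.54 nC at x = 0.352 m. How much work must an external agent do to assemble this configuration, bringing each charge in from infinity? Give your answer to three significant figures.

-2.37×10⁻⁸ J

The work to assemble the configuration equals its total potential energy, U = Σ kqᵢqⱼ/rᵢⱼ over all pairs.
Pair separations: r₁₂ = 0.698 m, r₁₃ = 0.199 m, r₂₃ = 0.499 m.
U = (5.59×10⁻⁷) + (-3.26×10⁻⁷) + (-2.57×10⁻⁷) = -2.37×10⁻⁸ J.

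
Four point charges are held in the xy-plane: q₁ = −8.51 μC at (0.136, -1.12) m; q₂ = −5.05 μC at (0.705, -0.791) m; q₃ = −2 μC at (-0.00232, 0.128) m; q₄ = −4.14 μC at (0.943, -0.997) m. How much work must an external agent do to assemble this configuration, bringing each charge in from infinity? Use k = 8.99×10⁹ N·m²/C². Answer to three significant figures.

1.82 J

The work to assemble the configuration equals its total potential energy, U = Σ kqᵢqⱼ/rᵢⱼ over all pairs.
Pair separations: r₁₂ = 0.657 m, r₁₃ = 1.26 m, r₁₄ = 0.816 m, r₂₃ = 1.16 m, r₂₄ = 0.315 m, r₃₄ = 1.47 m.
Summing all 6 pair terms gives U = 1.82 J.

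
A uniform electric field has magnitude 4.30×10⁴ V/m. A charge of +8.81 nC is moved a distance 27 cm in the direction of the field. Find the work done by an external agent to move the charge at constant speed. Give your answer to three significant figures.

The potential change for a displacement 27 cm in the direction of the field is ΔV = −Ed = -1.16×10⁴ V.
W_ext = qΔV = -1.02×10⁻⁴ J.

-1.02×10⁻⁴ J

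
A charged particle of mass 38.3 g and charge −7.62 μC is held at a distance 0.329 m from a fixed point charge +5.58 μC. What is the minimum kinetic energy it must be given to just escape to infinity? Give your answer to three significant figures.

1.16 J

To just escape, total mechanical energy must reach zero at infinity: ½mv²_min + U = 0, so ½mv²_min = −U = |kQq|/r.
|U| = |kQq|/r = (8.99×10⁹ N·m²/C²)(5.58×10⁻⁶)(7.62×10⁻⁶)/(0.329) = 1.16 J.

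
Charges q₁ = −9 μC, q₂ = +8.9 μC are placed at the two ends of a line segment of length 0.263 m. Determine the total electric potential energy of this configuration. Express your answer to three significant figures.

The work to assemble the configuration equals its total potential energy, U = Σ kqᵢqⱼ/rᵢⱼ over all pairs.
The separation is r = 0.263 m.
U = (-2.74) = -2.74 J.

-2.74 J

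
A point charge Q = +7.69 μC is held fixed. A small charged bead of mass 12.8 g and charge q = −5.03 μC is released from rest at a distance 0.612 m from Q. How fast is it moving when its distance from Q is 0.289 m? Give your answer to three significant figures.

9.96 m/s

Only the electrostatic force acts, so mechanical energy is conserved: ½mv² = U₁ − U₂ = kQq(1/r₁ − 1/r₂).
U₁ − U₂ = (8.99×10⁹ N·m²/C²)(7.69×10⁻⁶ C)(-5.03×10⁻⁶ C)(1/0.612 − 1/0.289) = 0.635 J.
v = √(2·0.635/0.0128) = 9.96 m/s.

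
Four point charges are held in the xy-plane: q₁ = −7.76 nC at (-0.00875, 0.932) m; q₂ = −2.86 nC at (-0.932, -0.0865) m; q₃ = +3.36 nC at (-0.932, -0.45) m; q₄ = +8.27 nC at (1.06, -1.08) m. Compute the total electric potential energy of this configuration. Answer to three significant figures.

-4.63×10⁻⁷ J

The work to assemble the configuration equals its total potential energy, U = Σ kqᵢqⱼ/rᵢⱼ over all pairs.
Pair separations: r₁₂ = 1.37 m, r₁₃ = 1.66 m, r₁₄ = 2.28 m, r₂₃ = 0.364 m, r₂₄ = 2.23 m, r₃₄ = 2.09 m.
Summing all 6 pair terms gives U = -4.63×10⁻⁷ J.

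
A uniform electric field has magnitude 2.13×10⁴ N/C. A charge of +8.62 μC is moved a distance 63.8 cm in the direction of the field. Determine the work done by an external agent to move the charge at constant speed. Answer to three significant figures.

The potential change for a displacement 63.8 cm in the direction of the field is ΔV = −Ed = -1.36×10⁴ V.
W_ext = qΔV = -0.117 J.

-0.117 J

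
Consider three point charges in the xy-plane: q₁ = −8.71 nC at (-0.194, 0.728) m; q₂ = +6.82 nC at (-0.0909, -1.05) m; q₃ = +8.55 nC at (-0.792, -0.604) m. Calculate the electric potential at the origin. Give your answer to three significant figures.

31.4 V

Electric potential is a scalar, so the contributions from each charge add algebraically: V = Σ kqᵢ/rᵢ.
Distances from the field point to each charge: r₁ = 0.753 m, r₂ = 1.05 m, r₃ = 0.996 m.
V = k[(-8.71×10⁻⁹)/(0.753) + (6.82×10⁻⁹)/(1.05) + (8.55×10⁻⁹)/(0.996)] = 31.4 V.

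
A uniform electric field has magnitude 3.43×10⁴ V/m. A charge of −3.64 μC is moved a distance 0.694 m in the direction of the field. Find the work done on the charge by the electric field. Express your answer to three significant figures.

The potential change for a displacement 0.694 m in the direction of the field is ΔV = −Ed = -2.38×10⁴ V.
W_field = −qΔV = -0.0866 J.

-0.0866 J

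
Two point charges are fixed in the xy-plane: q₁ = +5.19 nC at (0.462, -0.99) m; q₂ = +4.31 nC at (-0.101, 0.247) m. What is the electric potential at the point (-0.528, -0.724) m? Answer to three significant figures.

Electric potential is a scalar, so the contributions from each charge add algebraically: V = Σ kqᵢ/rᵢ.
Distances from the field point to each charge: r₁ = 1.03 m, r₂ = 1.06 m.
V = k[(5.19×10⁻⁹)/(1.03) + (4.31×10⁻⁹)/(1.06)] = 82.0 V.

82.0 V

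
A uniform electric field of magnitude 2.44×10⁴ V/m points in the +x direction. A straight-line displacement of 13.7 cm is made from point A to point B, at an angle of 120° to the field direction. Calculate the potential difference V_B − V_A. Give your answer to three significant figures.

Only the component of displacement along E changes the potential: ΔV = −E·d·cosθ.
ΔV = −(2.44×10⁴ V/m)(0.137 m)cos120° = 1670 V.

1670 V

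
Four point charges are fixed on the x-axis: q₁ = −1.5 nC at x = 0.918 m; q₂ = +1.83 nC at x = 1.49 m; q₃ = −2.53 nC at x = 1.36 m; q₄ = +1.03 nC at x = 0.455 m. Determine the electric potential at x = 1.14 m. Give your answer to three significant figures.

The total potential is the scalar sum of each charge's contribution, V = Σ kqᵢ/rᵢ.
Distances from the field point to each charge: r₁ = 0.222 m, r₂ = 0.350 m, r₃ = 0.220 m, r₄ = 0.685 m.
V = k[(-1.50×10⁻⁹)/(0.222) + (1.83×10⁻⁹)/(0.350) + (-2.53×10⁻⁹)/(0.220) + (1.03×10⁻⁹)/(0.685)] = -104 V.

-104 V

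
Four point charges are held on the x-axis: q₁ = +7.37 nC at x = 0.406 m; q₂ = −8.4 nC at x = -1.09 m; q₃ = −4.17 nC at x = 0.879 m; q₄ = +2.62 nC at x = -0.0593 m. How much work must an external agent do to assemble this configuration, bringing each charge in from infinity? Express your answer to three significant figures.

-7.20×10⁻⁷ J

The work to assemble the configuration equals its total potential energy, U = Σ kqᵢqⱼ/rᵢⱼ over all pairs.
Pair separations: r₁₂ = 1.50 m, r₁₃ = 0.473 m, r₁₄ = 0.465 m, r₂₃ = 1.97 m, r₂₄ = 1.03 m, r₃₄ = 0.938 m.
Summing all 6 pair terms gives U = -7.20×10⁻⁷ J.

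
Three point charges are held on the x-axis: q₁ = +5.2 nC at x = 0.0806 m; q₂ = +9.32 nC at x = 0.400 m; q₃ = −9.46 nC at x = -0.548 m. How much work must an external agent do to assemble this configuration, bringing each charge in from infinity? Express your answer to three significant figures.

-1.76×10⁻⁷ J

The assembly work is the sum of pairwise potential energies, U = Σ_{i<j} kqᵢqⱼ/rᵢⱼ.
Pair separations: r₁₂ = 0.319 m, r₁₃ = 0.629 m, r₂₃ = 0.948 m.
U = (1.36×10⁻⁶) + (-7.04×10⁻⁷) + (-8.36×10⁻⁷) = -1.76×10⁻⁷ J.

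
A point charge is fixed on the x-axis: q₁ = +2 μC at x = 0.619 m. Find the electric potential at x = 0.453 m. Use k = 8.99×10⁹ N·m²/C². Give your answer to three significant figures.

1.08×10⁵ V

The total potential is the scalar sum of each charge's contribution, V = Σ kqᵢ/rᵢ.
V = k[(2.00×10⁻⁶)/(0.166)] = 1.08×10⁵ V.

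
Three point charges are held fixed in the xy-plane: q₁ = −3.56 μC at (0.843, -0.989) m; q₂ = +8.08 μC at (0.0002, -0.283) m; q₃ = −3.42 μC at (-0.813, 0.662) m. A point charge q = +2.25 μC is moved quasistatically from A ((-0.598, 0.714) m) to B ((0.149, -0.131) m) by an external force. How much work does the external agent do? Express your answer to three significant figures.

For quasistatic motion the external work equals the change in potential energy: W_ext = qΔV = q(V_B − V_A).
At A: distances to the source charges are 2.23 m, 1.16 m, 0.221 m; V_A = Σ kqᵢ/rᵢ = -9.09×10⁴ V.
At B: distances to the source charges are 1.10 m, 0.213 m, 1.25 m; V_B = Σ kqᵢ/rᵢ = 2.88×10⁵ V.
ΔV = V_B − V_A = 3.79×10⁵ V.
W_ext = qΔV = (2.25×10⁻⁶ C)(3.79×10⁵ V) = 0.852 J.

0.852 J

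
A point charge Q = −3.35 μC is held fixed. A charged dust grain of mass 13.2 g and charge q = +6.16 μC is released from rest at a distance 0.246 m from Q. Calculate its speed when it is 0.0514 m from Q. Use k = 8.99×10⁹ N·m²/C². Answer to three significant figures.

20.8 m/s

Only the electrostatic force acts, so mechanical energy is conserved: ½mv² = U₁ − U₂ = kQq(1/r₁ − 1/r₂).
U₁ − U₂ = (8.99×10⁹ N·m²/C²)(-3.35×10⁻⁶ C)(6.16×10⁻⁶ C)(1/0.246 − 1/0.0514) = 2.86 J.
v = √(2·2.86/0.0132) = 20.8 m/s.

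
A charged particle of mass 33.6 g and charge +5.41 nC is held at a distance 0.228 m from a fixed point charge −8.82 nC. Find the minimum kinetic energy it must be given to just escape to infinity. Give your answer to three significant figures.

To just escape, total mechanical energy must reach zero at infinity: ½mv²_min + U = 0, so ½mv²_min = −U = |kQq|/r.
|U| = |kQq|/r = (8.99×10⁹ N·m²/C²)(8.82×10⁻⁹)(5.41×10⁻⁹)/(0.228) = 1.88×10⁻⁶ J.

1.88×10⁻⁶ J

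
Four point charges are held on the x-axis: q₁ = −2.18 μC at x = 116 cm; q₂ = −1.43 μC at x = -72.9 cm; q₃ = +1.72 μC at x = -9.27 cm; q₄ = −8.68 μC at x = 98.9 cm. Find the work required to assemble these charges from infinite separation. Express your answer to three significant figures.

The assembly work is the sum of pairwise potential energies, U = Σ_{i<j} kqᵢqⱼ/rᵢⱼ.
Pair separations: r₁₂ = 1.89 m, r₁₃ = 1.25 m, r₁₄ = 0.171 m, r₂₃ = 0.636 m, r₂₄ = 1.72 m, r₃₄ = 1.08 m.
Summing all 6 pair terms gives U = 0.889 J.

0.889 J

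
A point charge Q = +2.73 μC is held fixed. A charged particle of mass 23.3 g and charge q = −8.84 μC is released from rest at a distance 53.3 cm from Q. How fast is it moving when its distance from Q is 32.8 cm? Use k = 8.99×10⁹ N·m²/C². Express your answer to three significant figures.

4.67 m/s

Only the electrostatic force acts, so mechanical energy is conserved: ½mv² = U₁ − U₂ = kQq(1/r₁ − 1/r₂).
U₁ − U₂ = (8.99×10⁹ N·m²/C²)(2.73×10⁻⁶ C)(-8.84×10⁻⁶ C)(1/0.533 − 1/0.328) = 0.254 J.
v = √(2·0.254/0.0233) = 4.67 m/s.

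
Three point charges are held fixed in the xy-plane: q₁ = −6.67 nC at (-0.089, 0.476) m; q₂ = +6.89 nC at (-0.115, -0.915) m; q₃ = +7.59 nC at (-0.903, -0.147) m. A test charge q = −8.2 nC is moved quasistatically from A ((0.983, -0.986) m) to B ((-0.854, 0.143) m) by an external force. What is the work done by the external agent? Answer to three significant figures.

For quasistatic motion the external work equals the change in potential energy: W_ext = qΔV = q(V_B − V_A).
At A: distances to the source charges are 1.81 m, 1.10 m, 2.06 m; V_A = Σ kqᵢ/rᵢ = 56.3 V.
At B: distances to the source charges are 0.834 m, 1.29 m, 0.294 m; V_B = Σ kqᵢ/rᵢ = 208 V.
ΔV = V_B − V_A = 152 V.
W_ext = qΔV = (-8.20×10⁻⁹ C)(152 V) = -1.25×10⁻⁶ J.

-1.25×10⁻⁶ J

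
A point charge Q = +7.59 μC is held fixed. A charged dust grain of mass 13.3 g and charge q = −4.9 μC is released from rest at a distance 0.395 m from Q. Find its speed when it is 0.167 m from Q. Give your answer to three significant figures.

Only the electrostatic force acts, so mechanical energy is conserved: ½mv² = U₁ − U₂ = kQq(1/r₁ − 1/r₂).
U₁ − U₂ = (8.99×10⁹ N·m²/C²)(7.59×10⁻⁶ C)(-4.90×10⁻⁶ C)(1/0.395 − 1/0.167) = 1.16 J.
v = √(2·1.16/0.0133) = 13.2 m/s.

13.2 m/s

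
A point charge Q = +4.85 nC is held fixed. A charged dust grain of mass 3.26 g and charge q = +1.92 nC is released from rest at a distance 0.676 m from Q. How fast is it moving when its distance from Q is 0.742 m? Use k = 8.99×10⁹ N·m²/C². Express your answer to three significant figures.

2.60×10⁻³ m/s

Only the electrostatic force acts, so mechanical energy is conserved: ½mv² = U₁ − U₂ = kQq(1/r₁ − 1/r₂).
U₁ − U₂ = (8.99×10⁹ N·m²/C²)(4.85×10⁻⁹ C)(1.92×10⁻⁹ C)(1/0.676 − 1/0.742) = 1.10×10⁻⁸ J.
v = √(2·1.10×10⁻⁸/3.26×10⁻³) = 2.60×10⁻³ m/s.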